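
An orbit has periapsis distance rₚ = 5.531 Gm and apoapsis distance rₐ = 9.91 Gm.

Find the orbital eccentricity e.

Convert to SI: rₚ = 5.531 Gm = 5.531e+09 m; rₐ = 9.91 Gm = 9.91e+09 m.
e = (rₐ − rₚ) / (rₐ + rₚ).
e = (9.91e+09 − 5.531e+09) / (9.91e+09 + 5.531e+09) = 4.379e+09 / 1.5441e+10 ≈ 0.2836.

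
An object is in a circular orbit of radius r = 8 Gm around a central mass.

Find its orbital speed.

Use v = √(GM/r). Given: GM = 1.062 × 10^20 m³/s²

Convert to SI: r = 8 Gm = 8e+09 m.
For a circular orbit, gravity supplies the centripetal force, so v = √(GM / r).
v = √(1.062e+20 / 8e+09) m/s ≈ 1.152e+05 m/s = 115.2 km/s.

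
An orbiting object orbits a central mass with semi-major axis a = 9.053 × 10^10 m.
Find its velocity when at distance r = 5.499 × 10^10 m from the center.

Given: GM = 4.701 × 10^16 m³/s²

Vis-viva: v = √(GM · (2/r − 1/a)).
2/r − 1/a = 2/5.499e+10 − 1/9.053e+10 = 2.53242e-11 m⁻¹.
v = √(4.701e+16 · 2.53242e-11) m/s ≈ 1091 m/s = 1.091 km/s.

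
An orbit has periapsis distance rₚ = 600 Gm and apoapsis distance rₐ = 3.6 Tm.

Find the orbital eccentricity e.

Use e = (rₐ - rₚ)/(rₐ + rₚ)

Convert to SI: rₚ = 600 Gm = 6e+11 m; rₐ = 3.6 Tm = 3.6e+12 m.
e = (rₐ − rₚ) / (rₐ + rₚ).
e = (3.6e+12 − 6e+11) / (3.6e+12 + 6e+11) = 3e+12 / 4.2e+12 ≈ 0.7143.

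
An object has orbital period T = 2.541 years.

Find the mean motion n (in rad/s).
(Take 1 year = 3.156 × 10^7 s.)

Convert to SI: T = 2.541 years = 8.0194e+07 s.
n = 2π / T.
n = 2π / 8.0194e+07 s ≈ 7.835e-08 rad/s.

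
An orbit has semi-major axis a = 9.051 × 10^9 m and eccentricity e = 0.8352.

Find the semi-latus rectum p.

p = a (1 − e²).
p = 9.051e+09 · (1 − (0.8352)²) = 9.051e+09 · 0.302441 ≈ 2.737e+09 m = 2.737 × 10^9 m.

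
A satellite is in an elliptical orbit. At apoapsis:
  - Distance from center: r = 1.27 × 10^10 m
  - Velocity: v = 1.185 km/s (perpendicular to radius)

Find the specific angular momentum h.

Convert to SI: v = 1.185 km/s = 1185 m/s.
With v perpendicular to r, h = r · v.
h = 1.27e+10 · 1185 m²/s ≈ 1.505e+13 m²/s.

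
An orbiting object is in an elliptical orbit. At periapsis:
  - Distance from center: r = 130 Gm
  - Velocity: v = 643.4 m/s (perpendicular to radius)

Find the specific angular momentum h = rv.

Convert to SI: r = 130 Gm = 1.3e+11 m.
With v perpendicular to r, h = r · v.
h = 1.3e+11 · 643.4 m²/s ≈ 8.364e+13 m²/s.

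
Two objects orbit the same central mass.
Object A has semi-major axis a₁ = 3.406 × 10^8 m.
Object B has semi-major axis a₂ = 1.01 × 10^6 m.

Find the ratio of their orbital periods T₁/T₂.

From Kepler's third law, (T₁/T₂)² = (a₁/a₂)³, so T₁/T₂ = (a₁/a₂)^(3/2).
a₁/a₂ = 3.406e+08 / 1.01e+06 = 337.228.
T₁/T₂ = (337.228)^(3/2) ≈ 6193.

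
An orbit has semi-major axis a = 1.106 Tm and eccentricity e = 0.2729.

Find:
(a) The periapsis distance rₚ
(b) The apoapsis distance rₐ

Convert to SI: a = 1.106 Tm = 1.106e+12 m.
(a) rₚ = a(1 − e) = 1.106e+12 · (1 − 0.2729) = 1.106e+12 · 0.7271 ≈ 8.042e+11 m = 804.2 Gm.
(b) rₐ = a(1 + e) = 1.106e+12 · (1 + 0.2729) = 1.106e+12 · 1.2729 ≈ 1.408e+12 m = 1.408 Tm.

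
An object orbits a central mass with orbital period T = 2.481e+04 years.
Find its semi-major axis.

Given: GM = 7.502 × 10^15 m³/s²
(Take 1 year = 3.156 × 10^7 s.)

Convert to SI: T = 2.481e+04 years = 7.83004e+11 s.
Invert Kepler's third law: a = (GM · T² / (4π²))^(1/3).
Substituting T = 7.83004e+11 s and GM = 7.502e+15 m³/s²:
a = (7.502e+15 · (7.83004e+11)² / (4π²))^(1/3) m
a ≈ 4.884e+12 m = 4.884 Tm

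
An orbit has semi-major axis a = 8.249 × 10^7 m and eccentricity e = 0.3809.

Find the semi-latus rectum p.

p = a (1 − e²).
p = 8.249e+07 · (1 − (0.3809)²) = 8.249e+07 · 0.854915 ≈ 7.052e+07 m = 7.052 × 10^7 m.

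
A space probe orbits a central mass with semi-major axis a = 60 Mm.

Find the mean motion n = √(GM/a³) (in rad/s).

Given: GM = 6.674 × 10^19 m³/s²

Convert to SI: a = 60 Mm = 6e+07 m.
n = √(GM / a³).
n = √(6.674e+19 / (6e+07)³) rad/s ≈ 0.01758 rad/s.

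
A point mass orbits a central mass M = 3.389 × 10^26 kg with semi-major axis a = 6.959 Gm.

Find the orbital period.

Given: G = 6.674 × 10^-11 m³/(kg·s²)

Convert to SI: a = 6.959 Gm = 6.959e+09 m.
GM = G · M = 6.674e-11 · 3.389e+26 = 2.26182e+16 m³/s².
Kepler's third law: T = 2π √(a³ / GM).
Substituting a = 6.959e+09 m and GM = 2.26182e+16 m³/s²:
T = 2π √((6.959e+09)³ / 2.26182e+16) s
T ≈ 2.425e+07 s = 280.7 days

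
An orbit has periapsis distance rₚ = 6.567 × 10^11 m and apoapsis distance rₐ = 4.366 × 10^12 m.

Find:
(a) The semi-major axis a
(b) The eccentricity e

(a) a = (rₚ + rₐ) / 2 = (6.567e+11 + 4.366e+12) / 2 ≈ 2.511e+12 m = 2.511 × 10^12 m.
(b) e = (rₐ − rₚ) / (rₐ + rₚ) = (4.366e+12 − 6.567e+11) / (4.366e+12 + 6.567e+11) ≈ 0.7385.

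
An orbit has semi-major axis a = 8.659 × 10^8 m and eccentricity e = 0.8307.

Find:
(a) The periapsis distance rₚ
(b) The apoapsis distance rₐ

(a) rₚ = a(1 − e) = 8.659e+08 · (1 − 0.8307) = 8.659e+08 · 0.1693 ≈ 1.466e+08 m = 1.466 × 10^8 m.
(b) rₐ = a(1 + e) = 8.659e+08 · (1 + 0.8307) = 8.659e+08 · 1.8307 ≈ 1.585e+09 m = 1.585 × 10^9 m.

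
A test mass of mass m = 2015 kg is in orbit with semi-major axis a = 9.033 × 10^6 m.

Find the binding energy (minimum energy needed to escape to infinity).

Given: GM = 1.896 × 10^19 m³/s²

Total orbital energy is E = −GMm/(2a); binding energy is E_bind = −E = GMm/(2a).
E_bind = 1.896e+19 · 2015 / (2 · 9.033e+06) J ≈ 2.115e+15 J = 2.115 PJ.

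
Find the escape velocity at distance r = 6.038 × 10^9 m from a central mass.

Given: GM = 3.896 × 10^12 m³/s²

Escape velocity comes from setting total energy to zero: ½v² − GM/r = 0 ⇒ v_esc = √(2GM / r).
v_esc = √(2 · 3.896e+12 / 6.038e+09) m/s ≈ 35.92 m/s = 35.92 m/s.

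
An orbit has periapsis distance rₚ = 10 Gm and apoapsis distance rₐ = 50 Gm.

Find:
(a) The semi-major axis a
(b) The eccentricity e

Convert to SI: rₚ = 10 Gm = 1e+10 m; rₐ = 50 Gm = 5e+10 m.
(a) a = (rₚ + rₐ) / 2 = (1e+10 + 5e+10) / 2 ≈ 3e+10 m = 30 Gm.
(b) e = (rₐ − rₚ) / (rₐ + rₚ) = (5e+10 − 1e+10) / (5e+10 + 1e+10) ≈ 0.6667.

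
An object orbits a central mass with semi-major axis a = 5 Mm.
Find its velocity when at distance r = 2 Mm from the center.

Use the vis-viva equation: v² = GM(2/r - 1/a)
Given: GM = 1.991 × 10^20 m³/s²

Convert to SI: a = 5 Mm = 5e+06 m; r = 2 Mm = 2e+06 m.
Vis-viva: v = √(GM · (2/r − 1/a)).
2/r − 1/a = 2/2e+06 − 1/5e+06 = 8e-07 m⁻¹.
v = √(1.991e+20 · 8e-07) m/s ≈ 1.262e+07 m/s = 1.262e+04 km/s.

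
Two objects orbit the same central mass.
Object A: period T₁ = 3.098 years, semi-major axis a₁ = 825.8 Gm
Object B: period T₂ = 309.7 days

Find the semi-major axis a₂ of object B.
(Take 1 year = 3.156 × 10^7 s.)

Convert to SI: T₁ = 3.098 years = 9.77729e+07 s; a₁ = 825.8 Gm = 8.258e+11 m; T₂ = 309.7 days = 2.67581e+07 s.
Kepler's third law: (T₁/T₂)² = (a₁/a₂)³ ⇒ a₂ = a₁ · (T₂/T₁)^(2/3).
T₂/T₁ = 2.67581e+07 / 9.77729e+07 = 0.273676.
a₂ = 8.258e+11 · (0.273676)^(2/3) m ≈ 3.481e+11 m = 348.1 Gm.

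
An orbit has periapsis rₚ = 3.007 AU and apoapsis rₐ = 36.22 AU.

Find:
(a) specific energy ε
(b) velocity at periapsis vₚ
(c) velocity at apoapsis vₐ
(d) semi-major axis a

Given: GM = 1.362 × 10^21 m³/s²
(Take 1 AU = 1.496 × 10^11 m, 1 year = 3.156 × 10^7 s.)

Convert to SI: rₚ = 3.007 AU = 4.49847e+11 m; rₐ = 36.22 AU = 5.41851e+12 m.
(a) With a = (rₚ + rₐ)/2 = 2.93418e+12 m, ε = −GM/(2a) = −1.362e+21/(2 · 2.93418e+12) J/kg ≈ -2.321e+08 J/kg
(b) With a = (rₚ + rₐ)/2 = 2.93418e+12 m, vₚ = √(GM (2/rₚ − 1/a)) = √(1.362e+21 · (2/4.49847e+11 − 1/2.93418e+12)) m/s ≈ 7.477e+04 m/s
(c) With a = (rₚ + rₐ)/2 = 2.93418e+12 m, vₐ = √(GM (2/rₐ − 1/a)) = √(1.362e+21 · (2/5.41851e+12 − 1/2.93418e+12)) m/s ≈ 6208 m/s
(d) a = (rₚ + rₐ)/2 = (4.49847e+11 + 5.41851e+12)/2 ≈ 2.934e+12 m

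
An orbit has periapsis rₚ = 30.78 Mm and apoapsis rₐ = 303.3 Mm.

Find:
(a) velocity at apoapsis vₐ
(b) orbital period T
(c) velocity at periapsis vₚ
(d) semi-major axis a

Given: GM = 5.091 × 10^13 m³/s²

Convert to SI: rₚ = 30.78 Mm = 3.078e+07 m; rₐ = 303.3 Mm = 3.033e+08 m.
(a) With a = (rₚ + rₐ)/2 = 1.6704e+08 m, vₐ = √(GM (2/rₐ − 1/a)) = √(5.091e+13 · (2/3.033e+08 − 1/1.6704e+08)) m/s ≈ 175.9 m/s
(b) With a = (rₚ + rₐ)/2 = 1.6704e+08 m, T = 2π √(a³/GM) = 2π √((1.6704e+08)³/5.091e+13) s ≈ 1.901e+06 s
(c) With a = (rₚ + rₐ)/2 = 1.6704e+08 m, vₚ = √(GM (2/rₚ − 1/a)) = √(5.091e+13 · (2/3.078e+07 − 1/1.6704e+08)) m/s ≈ 1733 m/s
(d) a = (rₚ + rₐ)/2 = (3.078e+07 + 3.033e+08)/2 ≈ 1.67e+08 m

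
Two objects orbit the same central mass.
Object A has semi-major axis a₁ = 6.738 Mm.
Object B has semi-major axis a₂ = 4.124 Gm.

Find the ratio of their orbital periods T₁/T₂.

Convert to SI: a₁ = 6.738 Mm = 6.738e+06 m; a₂ = 4.124 Gm = 4.124e+09 m.
From Kepler's third law, (T₁/T₂)² = (a₁/a₂)³, so T₁/T₂ = (a₁/a₂)^(3/2).
a₁/a₂ = 6.738e+06 / 4.124e+09 = 0.00163385.
T₁/T₂ = (0.00163385)^(3/2) ≈ 6.604e-05.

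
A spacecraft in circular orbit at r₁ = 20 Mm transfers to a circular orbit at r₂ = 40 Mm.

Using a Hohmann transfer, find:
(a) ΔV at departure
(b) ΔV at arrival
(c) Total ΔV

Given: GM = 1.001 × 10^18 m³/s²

Convert to SI: r₁ = 20 Mm = 2e+07 m; r₂ = 40 Mm = 4e+07 m.
Transfer semi-major axis: a_t = (r₁ + r₂)/2 = (2e+07 + 4e+07)/2 = 3e+07 m.
Circular speeds: v₁ = √(GM/r₁) = 223719 m/s, v₂ = √(GM/r₂) = 158193 m/s.
Transfer speeds (vis-viva v² = GM(2/r − 1/a_t)): v₁ᵗ = 258328 m/s, v₂ᵗ = 129164 m/s.
(a) ΔV₁ = |v₁ᵗ − v₁| ≈ 3.461e+04 m/s = 34.61 km/s.
(b) ΔV₂ = |v₂ − v₂ᵗ| ≈ 2.903e+04 m/s = 29.03 km/s.
(c) ΔV_total = ΔV₁ + ΔV₂ ≈ 6.364e+04 m/s = 63.64 km/s.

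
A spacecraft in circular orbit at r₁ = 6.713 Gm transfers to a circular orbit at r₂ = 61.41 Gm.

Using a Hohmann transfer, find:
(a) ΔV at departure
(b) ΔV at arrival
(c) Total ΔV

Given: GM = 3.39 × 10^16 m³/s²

Convert to SI: r₁ = 6.713 Gm = 6.713e+09 m; r₂ = 61.41 Gm = 6.141e+10 m.
Transfer semi-major axis: a_t = (r₁ + r₂)/2 = (6.713e+09 + 6.141e+10)/2 = 3.40615e+10 m.
Circular speeds: v₁ = √(GM/r₁) = 2247.2 m/s, v₂ = √(GM/r₂) = 742.985 m/s.
Transfer speeds (vis-viva v² = GM(2/r − 1/a_t)): v₁ᵗ = 3017.37 m/s, v₂ᵗ = 329.843 m/s.
(a) ΔV₁ = |v₁ᵗ − v₁| ≈ 770.2 m/s = 770.2 m/s.
(b) ΔV₂ = |v₂ − v₂ᵗ| ≈ 413.1 m/s = 413.1 m/s.
(c) ΔV_total = ΔV₁ + ΔV₂ ≈ 1183 m/s = 1.183 km/s.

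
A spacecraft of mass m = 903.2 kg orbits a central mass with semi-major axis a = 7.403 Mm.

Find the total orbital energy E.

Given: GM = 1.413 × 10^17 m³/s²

Convert to SI: a = 7.403 Mm = 7.403e+06 m.
E = −GMm / (2a).
E = −1.413e+17 · 903.2 / (2 · 7.403e+06) J ≈ -8.62e+12 J = -8.62 TJ.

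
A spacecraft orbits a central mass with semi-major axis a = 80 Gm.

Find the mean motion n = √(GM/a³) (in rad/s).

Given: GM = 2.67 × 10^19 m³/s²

Convert to SI: a = 80 Gm = 8e+10 m.
n = √(GM / a³).
n = √(2.67e+19 / (8e+10)³) rad/s ≈ 2.284e-07 rad/s.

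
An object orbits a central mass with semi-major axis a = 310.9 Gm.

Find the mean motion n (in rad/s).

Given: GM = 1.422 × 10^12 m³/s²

Convert to SI: a = 310.9 Gm = 3.109e+11 m.
n = √(GM / a³).
n = √(1.422e+12 / (3.109e+11)³) rad/s ≈ 6.879e-12 rad/s.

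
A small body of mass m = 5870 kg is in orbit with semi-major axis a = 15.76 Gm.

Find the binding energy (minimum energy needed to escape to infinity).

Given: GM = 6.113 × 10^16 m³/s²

Convert to SI: a = 15.76 Gm = 1.576e+10 m.
Total orbital energy is E = −GMm/(2a); binding energy is E_bind = −E = GMm/(2a).
E_bind = 6.113e+16 · 5870 / (2 · 1.576e+10) J ≈ 1.138e+10 J = 11.38 GJ.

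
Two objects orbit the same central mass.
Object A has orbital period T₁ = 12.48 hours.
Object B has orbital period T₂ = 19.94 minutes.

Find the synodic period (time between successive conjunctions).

Convert to SI: T₁ = 12.48 hours = 44928 s; T₂ = 19.94 minutes = 1196.4 s.
T_syn = |T₁ · T₂ / (T₁ − T₂)|.
T_syn = |44928 · 1196.4 / (44928 − 1196.4)| s ≈ 1229 s = 20.49 minutes.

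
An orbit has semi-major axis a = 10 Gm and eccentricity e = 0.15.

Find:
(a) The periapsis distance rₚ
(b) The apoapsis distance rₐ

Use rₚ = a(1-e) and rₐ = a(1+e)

Convert to SI: a = 10 Gm = 1e+10 m.
(a) rₚ = a(1 − e) = 1e+10 · (1 − 0.15) = 1e+10 · 0.85 ≈ 8.5e+09 m = 8.5 Gm.
(b) rₐ = a(1 + e) = 1e+10 · (1 + 0.15) = 1e+10 · 1.15 ≈ 1.15e+10 m = 11.5 Gm.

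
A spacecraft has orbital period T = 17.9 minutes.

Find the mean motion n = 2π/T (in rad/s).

Convert to SI: T = 17.9 minutes = 1074 s.
n = 2π / T.
n = 2π / 1074 s ≈ 0.00585 rad/s.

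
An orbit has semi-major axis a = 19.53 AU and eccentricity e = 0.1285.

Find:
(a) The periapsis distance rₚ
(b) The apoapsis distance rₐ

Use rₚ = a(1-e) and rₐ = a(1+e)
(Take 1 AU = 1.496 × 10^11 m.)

Convert to SI: a = 19.53 AU = 2.92169e+12 m.
(a) rₚ = a(1 − e) = 2.92169e+12 · (1 − 0.1285) = 2.92169e+12 · 0.8715 ≈ 2.546e+12 m = 17.02 AU.
(b) rₐ = a(1 + e) = 2.92169e+12 · (1 + 0.1285) = 2.92169e+12 · 1.1285 ≈ 3.297e+12 m = 22.04 AU.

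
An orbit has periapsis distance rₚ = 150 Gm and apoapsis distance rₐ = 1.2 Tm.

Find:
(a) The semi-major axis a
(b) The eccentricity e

Convert to SI: rₚ = 150 Gm = 1.5e+11 m; rₐ = 1.2 Tm = 1.2e+12 m.
(a) a = (rₚ + rₐ) / 2 = (1.5e+11 + 1.2e+12) / 2 ≈ 6.75e+11 m = 675 Gm.
(b) e = (rₐ − rₚ) / (rₐ + rₚ) = (1.2e+12 − 1.5e+11) / (1.2e+12 + 1.5e+11) ≈ 0.7778.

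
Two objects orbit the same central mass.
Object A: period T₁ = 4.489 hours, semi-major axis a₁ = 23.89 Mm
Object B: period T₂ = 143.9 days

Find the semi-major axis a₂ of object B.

Convert to SI: T₁ = 4.489 hours = 16160.4 s; a₁ = 23.89 Mm = 2.389e+07 m; T₂ = 143.9 days = 1.2433e+07 s.
Kepler's third law: (T₁/T₂)² = (a₁/a₂)³ ⇒ a₂ = a₁ · (T₂/T₁)^(2/3).
T₂/T₁ = 1.2433e+07 / 16160.4 = 769.347.
a₂ = 2.389e+07 · (769.347)^(2/3) m ≈ 2.006e+09 m = 2.006 Gm.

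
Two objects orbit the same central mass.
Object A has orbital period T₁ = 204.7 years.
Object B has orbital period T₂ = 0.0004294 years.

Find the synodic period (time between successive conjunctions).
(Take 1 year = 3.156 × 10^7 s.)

Convert to SI: T₁ = 204.7 years = 6.46033e+09 s; T₂ = 0.0004294 years = 13551.9 s.
T_syn = |T₁ · T₂ / (T₁ − T₂)|.
T_syn = |6.46033e+09 · 13551.9 / (6.46033e+09 − 13551.9)| s ≈ 1.355e+04 s = 0.0004294 years.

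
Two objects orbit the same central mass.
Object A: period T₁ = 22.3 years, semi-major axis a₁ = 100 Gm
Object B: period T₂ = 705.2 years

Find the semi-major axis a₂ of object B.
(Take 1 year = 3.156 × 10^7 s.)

Convert to SI: T₁ = 22.3 years = 7.03788e+08 s; a₁ = 100 Gm = 1e+11 m; T₂ = 705.2 years = 2.22561e+10 s.
Kepler's third law: (T₁/T₂)² = (a₁/a₂)³ ⇒ a₂ = a₁ · (T₂/T₁)^(2/3).
T₂/T₁ = 2.22561e+10 / 7.03788e+08 = 31.6233.
a₂ = 1e+11 · (31.6233)^(2/3) m ≈ 1e+12 m = 1 Tm.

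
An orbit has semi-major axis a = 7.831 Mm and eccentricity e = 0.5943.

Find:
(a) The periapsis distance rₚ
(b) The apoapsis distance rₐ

Convert to SI: a = 7.831 Mm = 7.831e+06 m.
(a) rₚ = a(1 − e) = 7.831e+06 · (1 − 0.5943) = 7.831e+06 · 0.4057 ≈ 3.177e+06 m = 3.177 Mm.
(b) rₐ = a(1 + e) = 7.831e+06 · (1 + 0.5943) = 7.831e+06 · 1.5943 ≈ 1.248e+07 m = 12.48 Mm.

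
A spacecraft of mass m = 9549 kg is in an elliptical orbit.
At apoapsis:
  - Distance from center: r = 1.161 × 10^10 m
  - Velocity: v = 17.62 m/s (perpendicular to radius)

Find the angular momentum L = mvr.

Since v is perpendicular to r, L = m · v · r.
L = 9549 · 17.62 · 1.161e+10 kg·m²/s ≈ 1.953e+15 kg·m²/s.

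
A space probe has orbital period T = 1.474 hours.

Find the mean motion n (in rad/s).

Convert to SI: T = 1.474 hours = 5306.4 s.
n = 2π / T.
n = 2π / 5306.4 s ≈ 0.001184 rad/s.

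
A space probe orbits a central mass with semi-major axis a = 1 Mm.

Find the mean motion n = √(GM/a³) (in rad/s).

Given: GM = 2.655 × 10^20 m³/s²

Convert to SI: a = 1 Mm = 1e+06 m.
n = √(GM / a³).
n = √(2.655e+20 / (1e+06)³) rad/s ≈ 16.29 rad/s.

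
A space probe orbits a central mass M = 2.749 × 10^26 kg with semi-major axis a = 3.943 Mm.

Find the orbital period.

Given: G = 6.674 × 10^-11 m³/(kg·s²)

Convert to SI: a = 3.943 Mm = 3.943e+06 m.
GM = G · M = 6.674e-11 · 2.749e+26 = 1.83468e+16 m³/s².
Kepler's third law: T = 2π √(a³ / GM).
Substituting a = 3.943e+06 m and GM = 1.83468e+16 m³/s²:
T = 2π √((3.943e+06)³ / 1.83468e+16) s
T ≈ 363.2 s = 6.053 minutes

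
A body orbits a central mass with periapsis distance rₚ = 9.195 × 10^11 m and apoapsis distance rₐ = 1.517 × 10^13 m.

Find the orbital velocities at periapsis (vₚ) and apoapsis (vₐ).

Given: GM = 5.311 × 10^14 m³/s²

Use the vis-viva equation v² = GM(2/r − 1/a) with a = (rₚ + rₐ)/2 = (9.195e+11 + 1.517e+13)/2 = 8.04475e+12 m.
vₚ = √(GM · (2/rₚ − 1/a)) = √(5.311e+14 · (2/9.195e+11 − 1/8.04475e+12)) m/s ≈ 33 m/s = 33 m/s.
vₐ = √(GM · (2/rₐ − 1/a)) = √(5.311e+14 · (2/1.517e+13 − 1/8.04475e+12)) m/s ≈ 2 m/s = 2 m/s.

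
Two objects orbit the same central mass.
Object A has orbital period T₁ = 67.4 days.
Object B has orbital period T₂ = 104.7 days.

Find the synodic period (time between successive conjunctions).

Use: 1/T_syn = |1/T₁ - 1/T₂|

Convert to SI: T₁ = 67.4 days = 5.82336e+06 s; T₂ = 104.7 days = 9.04608e+06 s.
T_syn = |T₁ · T₂ / (T₁ − T₂)|.
T_syn = |5.82336e+06 · 9.04608e+06 / (5.82336e+06 − 9.04608e+06)| s ≈ 1.635e+07 s = 189.2 days.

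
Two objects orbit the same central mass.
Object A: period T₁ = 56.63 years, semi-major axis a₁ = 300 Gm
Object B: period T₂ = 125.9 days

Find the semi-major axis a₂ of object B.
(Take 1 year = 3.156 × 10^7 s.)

Convert to SI: T₁ = 56.63 years = 1.78724e+09 s; a₁ = 300 Gm = 3e+11 m; T₂ = 125.9 days = 1.08778e+07 s.
Kepler's third law: (T₁/T₂)² = (a₁/a₂)³ ⇒ a₂ = a₁ · (T₂/T₁)^(2/3).
T₂/T₁ = 1.08778e+07 / 1.78724e+09 = 0.00608634.
a₂ = 3e+11 · (0.00608634)^(2/3) m ≈ 1e+10 m = 10 Gm.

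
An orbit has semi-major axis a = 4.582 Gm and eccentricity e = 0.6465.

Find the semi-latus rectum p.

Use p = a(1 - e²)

Convert to SI: a = 4.582 Gm = 4.582e+09 m.
p = a (1 − e²).
p = 4.582e+09 · (1 − (0.6465)²) = 4.582e+09 · 0.582038 ≈ 2.667e+09 m = 2.667 Gm.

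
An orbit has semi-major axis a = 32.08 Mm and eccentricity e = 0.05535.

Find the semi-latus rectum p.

Convert to SI: a = 32.08 Mm = 3.208e+07 m.
p = a (1 − e²).
p = 3.208e+07 · (1 − (0.05535)²) = 3.208e+07 · 0.996936 ≈ 3.198e+07 m = 31.98 Mm.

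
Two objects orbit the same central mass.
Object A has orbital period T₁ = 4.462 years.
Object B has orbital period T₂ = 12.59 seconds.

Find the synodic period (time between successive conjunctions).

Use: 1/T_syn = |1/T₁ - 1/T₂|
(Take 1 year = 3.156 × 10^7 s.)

Convert to SI: T₁ = 4.462 years = 1.40821e+08 s.
T_syn = |T₁ · T₂ / (T₁ − T₂)|.
T_syn = |1.40821e+08 · 12.59 / (1.40821e+08 − 12.59)| s ≈ 12.59 s = 12.59 seconds.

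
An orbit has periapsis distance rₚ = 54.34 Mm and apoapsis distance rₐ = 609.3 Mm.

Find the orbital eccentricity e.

Convert to SI: rₚ = 54.34 Mm = 5.434e+07 m; rₐ = 609.3 Mm = 6.093e+08 m.
e = (rₐ − rₚ) / (rₐ + rₚ).
e = (6.093e+08 − 5.434e+07) / (6.093e+08 + 5.434e+07) = 5.5496e+08 / 6.6364e+08 ≈ 0.8362.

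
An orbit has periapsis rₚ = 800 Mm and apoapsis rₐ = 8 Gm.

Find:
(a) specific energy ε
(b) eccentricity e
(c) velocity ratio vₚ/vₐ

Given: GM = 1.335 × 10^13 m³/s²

Convert to SI: rₚ = 800 Mm = 8e+08 m; rₐ = 8 Gm = 8e+09 m.
(a) With a = (rₚ + rₐ)/2 = 4.4e+09 m, ε = −GM/(2a) = −1.335e+13/(2 · 4.4e+09) J/kg ≈ -1517 J/kg
(b) e = (rₐ − rₚ)/(rₐ + rₚ) = (8e+09 − 8e+08)/(8e+09 + 8e+08) ≈ 0.8182
(c) Conservation of angular momentum (rₚvₚ = rₐvₐ) gives vₚ/vₐ = rₐ/rₚ = 8e+09/8e+08 ≈ 10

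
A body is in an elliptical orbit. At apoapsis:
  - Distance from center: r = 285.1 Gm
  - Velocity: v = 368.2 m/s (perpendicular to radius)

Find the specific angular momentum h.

Convert to SI: r = 285.1 Gm = 2.851e+11 m.
With v perpendicular to r, h = r · v.
h = 2.851e+11 · 368.2 m²/s ≈ 1.05e+14 m²/s.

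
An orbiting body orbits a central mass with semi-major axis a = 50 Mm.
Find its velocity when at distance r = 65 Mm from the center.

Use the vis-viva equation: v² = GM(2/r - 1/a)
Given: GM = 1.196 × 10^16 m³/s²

Convert to SI: a = 50 Mm = 5e+07 m; r = 65 Mm = 6.5e+07 m.
Vis-viva: v = √(GM · (2/r − 1/a)).
2/r − 1/a = 2/6.5e+07 − 1/5e+07 = 1.07692e-08 m⁻¹.
v = √(1.196e+16 · 1.07692e-08) m/s ≈ 1.135e+04 m/s = 11.35 km/s.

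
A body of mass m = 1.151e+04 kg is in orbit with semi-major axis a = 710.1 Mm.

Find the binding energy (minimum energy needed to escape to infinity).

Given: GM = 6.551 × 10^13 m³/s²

Convert to SI: a = 710.1 Mm = 7.101e+08 m.
Total orbital energy is E = −GMm/(2a); binding energy is E_bind = −E = GMm/(2a).
E_bind = 6.551e+13 · 1.151e+04 / (2 · 7.101e+08) J ≈ 5.309e+08 J = 530.9 MJ.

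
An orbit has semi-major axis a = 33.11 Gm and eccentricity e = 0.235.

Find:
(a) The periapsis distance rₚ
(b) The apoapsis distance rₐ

Convert to SI: a = 33.11 Gm = 3.311e+10 m.
(a) rₚ = a(1 − e) = 3.311e+10 · (1 − 0.235) = 3.311e+10 · 0.765 ≈ 2.533e+10 m = 25.33 Gm.
(b) rₐ = a(1 + e) = 3.311e+10 · (1 + 0.235) = 3.311e+10 · 1.235 ≈ 4.089e+10 m = 40.89 Gm.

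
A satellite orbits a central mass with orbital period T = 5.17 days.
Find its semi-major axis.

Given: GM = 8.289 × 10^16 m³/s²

Convert to SI: T = 5.17 days = 446688 s.
Invert Kepler's third law: a = (GM · T² / (4π²))^(1/3).
Substituting T = 446688 s and GM = 8.289e+16 m³/s²:
a = (8.289e+16 · (446688)² / (4π²))^(1/3) m
a ≈ 7.483e+08 m = 7.483 × 10^8 m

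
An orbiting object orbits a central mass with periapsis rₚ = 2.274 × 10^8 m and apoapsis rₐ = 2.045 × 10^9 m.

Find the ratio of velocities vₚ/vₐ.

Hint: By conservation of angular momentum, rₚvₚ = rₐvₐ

Conservation of angular momentum gives rₚvₚ = rₐvₐ, so vₚ/vₐ = rₐ/rₚ.
vₚ/vₐ = 2.045e+09 / 2.274e+08 ≈ 8.993.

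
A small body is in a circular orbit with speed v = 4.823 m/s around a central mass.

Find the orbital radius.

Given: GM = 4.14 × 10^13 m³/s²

For a circular orbit, v² = GM / r, so r = GM / v².
r = 4.14e+13 / (4.823)² m ≈ 1.78e+12 m = 1.78 Tm.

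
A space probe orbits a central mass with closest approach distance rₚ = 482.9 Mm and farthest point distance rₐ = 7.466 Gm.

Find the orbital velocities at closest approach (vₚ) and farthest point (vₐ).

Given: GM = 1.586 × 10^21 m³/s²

Convert to SI: rₚ = 482.9 Mm = 4.829e+08 m; rₐ = 7.466 Gm = 7.466e+09 m.
Use the vis-viva equation v² = GM(2/r − 1/a) with a = (rₚ + rₐ)/2 = (4.829e+08 + 7.466e+09)/2 = 3.97445e+09 m.
vₚ = √(GM · (2/rₚ − 1/a)) = √(1.586e+21 · (2/4.829e+08 − 1/3.97445e+09)) m/s ≈ 2.484e+06 m/s = 2484 km/s.
vₐ = √(GM · (2/rₐ − 1/a)) = √(1.586e+21 · (2/7.466e+09 − 1/3.97445e+09)) m/s ≈ 1.607e+05 m/s = 160.7 km/s.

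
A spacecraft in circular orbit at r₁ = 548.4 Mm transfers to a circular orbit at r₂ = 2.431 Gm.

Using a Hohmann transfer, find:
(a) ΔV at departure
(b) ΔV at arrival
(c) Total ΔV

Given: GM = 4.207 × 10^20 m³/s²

Convert to SI: r₁ = 548.4 Mm = 5.484e+08 m; r₂ = 2.431 Gm = 2.431e+09 m.
Transfer semi-major axis: a_t = (r₁ + r₂)/2 = (5.484e+08 + 2.431e+09)/2 = 1.4897e+09 m.
Circular speeds: v₁ = √(GM/r₁) = 875866 m/s, v₂ = √(GM/r₂) = 416000 m/s.
Transfer speeds (vis-viva v² = GM(2/r − 1/a_t)): v₁ᵗ = 1.11887e+06 m/s, v₂ᵗ = 252402 m/s.
(a) ΔV₁ = |v₁ᵗ − v₁| ≈ 2.43e+05 m/s = 243 km/s.
(b) ΔV₂ = |v₂ − v₂ᵗ| ≈ 1.636e+05 m/s = 163.6 km/s.
(c) ΔV_total = ΔV₁ + ΔV₂ ≈ 4.066e+05 m/s = 406.6 km/s.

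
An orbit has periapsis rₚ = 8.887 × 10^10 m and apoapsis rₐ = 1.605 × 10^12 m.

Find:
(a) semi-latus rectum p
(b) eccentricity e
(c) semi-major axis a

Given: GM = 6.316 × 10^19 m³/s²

(a) From a = (rₚ + rₐ)/2 = 8.46935e+11 m and e = (rₐ − rₚ)/(rₐ + rₚ) = 0.895069, p = a(1 − e²) = 8.46935e+11 · (1 − (0.895069)²) ≈ 1.684e+11 m
(b) e = (rₐ − rₚ)/(rₐ + rₚ) = (1.605e+12 − 8.887e+10)/(1.605e+12 + 8.887e+10) ≈ 0.8951
(c) a = (rₚ + rₐ)/2 = (8.887e+10 + 1.605e+12)/2 ≈ 8.469e+11 m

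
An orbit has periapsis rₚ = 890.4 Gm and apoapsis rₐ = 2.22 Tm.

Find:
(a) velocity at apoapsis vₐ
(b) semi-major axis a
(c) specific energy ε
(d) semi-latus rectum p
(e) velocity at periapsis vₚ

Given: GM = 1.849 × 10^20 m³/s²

Convert to SI: rₚ = 890.4 Gm = 8.904e+11 m; rₐ = 2.22 Tm = 2.22e+12 m.
(a) With a = (rₚ + rₐ)/2 = 1.5552e+12 m, vₐ = √(GM (2/rₐ − 1/a)) = √(1.849e+20 · (2/2.22e+12 − 1/1.5552e+12)) m/s ≈ 6905 m/s
(b) a = (rₚ + rₐ)/2 = (8.904e+11 + 2.22e+12)/2 ≈ 1.555e+12 m
(c) With a = (rₚ + rₐ)/2 = 1.5552e+12 m, ε = −GM/(2a) = −1.849e+20/(2 · 1.5552e+12) J/kg ≈ -5.945e+07 J/kg
(d) From a = (rₚ + rₐ)/2 = 1.5552e+12 m and e = (rₐ − rₚ)/(rₐ + rₚ) = 0.427469, p = a(1 − e²) = 1.5552e+12 · (1 − (0.427469)²) ≈ 1.271e+12 m
(e) With a = (rₚ + rₐ)/2 = 1.5552e+12 m, vₚ = √(GM (2/rₚ − 1/a)) = √(1.849e+20 · (2/8.904e+11 − 1/1.5552e+12)) m/s ≈ 1.722e+04 m/s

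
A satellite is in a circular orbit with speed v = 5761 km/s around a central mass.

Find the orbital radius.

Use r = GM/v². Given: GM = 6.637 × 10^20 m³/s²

Convert to SI: v = 5761 km/s = 5.761e+06 m/s.
For a circular orbit, v² = GM / r, so r = GM / v².
r = 6.637e+20 / (5.761e+06)² m ≈ 2e+07 m = 20 Mm.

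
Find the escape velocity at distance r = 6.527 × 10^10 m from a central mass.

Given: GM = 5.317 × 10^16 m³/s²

Escape velocity comes from setting total energy to zero: ½v² − GM/r = 0 ⇒ v_esc = √(2GM / r).
v_esc = √(2 · 5.317e+16 / 6.527e+10) m/s ≈ 1276 m/s = 1.276 km/s.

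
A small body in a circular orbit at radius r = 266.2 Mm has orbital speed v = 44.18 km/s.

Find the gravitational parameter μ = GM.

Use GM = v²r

Convert to SI: r = 266.2 Mm = 2.662e+08 m; v = 44.18 km/s = 44180 m/s.
For a circular orbit v² = GM/r, so GM = v² · r.
GM = (44180)² · 2.662e+08 m³/s² ≈ 5.196e+17 m³/s² = 5.196 × 10^17 m³/s².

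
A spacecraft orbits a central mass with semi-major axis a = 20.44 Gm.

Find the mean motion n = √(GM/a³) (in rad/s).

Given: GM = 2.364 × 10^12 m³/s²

Convert to SI: a = 20.44 Gm = 2.044e+10 m.
n = √(GM / a³).
n = √(2.364e+12 / (2.044e+10)³) rad/s ≈ 5.261e-10 rad/s.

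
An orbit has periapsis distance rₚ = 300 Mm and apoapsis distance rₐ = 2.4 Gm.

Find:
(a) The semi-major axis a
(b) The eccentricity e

Convert to SI: rₚ = 300 Mm = 3e+08 m; rₐ = 2.4 Gm = 2.4e+09 m.
(a) a = (rₚ + rₐ) / 2 = (3e+08 + 2.4e+09) / 2 ≈ 1.35e+09 m = 1.35 Gm.
(b) e = (rₐ − rₚ) / (rₐ + rₚ) = (2.4e+09 − 3e+08) / (2.4e+09 + 3e+08) ≈ 0.7778.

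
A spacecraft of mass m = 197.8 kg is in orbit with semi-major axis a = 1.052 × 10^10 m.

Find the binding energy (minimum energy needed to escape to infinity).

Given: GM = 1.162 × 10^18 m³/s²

Total orbital energy is E = −GMm/(2a); binding energy is E_bind = −E = GMm/(2a).
E_bind = 1.162e+18 · 197.8 / (2 · 1.052e+10) J ≈ 1.092e+10 J = 10.92 GJ.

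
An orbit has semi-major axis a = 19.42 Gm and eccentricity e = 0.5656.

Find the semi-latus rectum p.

Convert to SI: a = 19.42 Gm = 1.942e+10 m.
p = a (1 − e²).
p = 1.942e+10 · (1 − (0.5656)²) = 1.942e+10 · 0.680097 ≈ 1.321e+10 m = 13.21 Gm.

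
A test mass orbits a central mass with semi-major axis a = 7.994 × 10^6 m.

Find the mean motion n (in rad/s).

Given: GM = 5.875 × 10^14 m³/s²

n = √(GM / a³).
n = √(5.875e+14 / (7.994e+06)³) rad/s ≈ 0.001072 rad/s.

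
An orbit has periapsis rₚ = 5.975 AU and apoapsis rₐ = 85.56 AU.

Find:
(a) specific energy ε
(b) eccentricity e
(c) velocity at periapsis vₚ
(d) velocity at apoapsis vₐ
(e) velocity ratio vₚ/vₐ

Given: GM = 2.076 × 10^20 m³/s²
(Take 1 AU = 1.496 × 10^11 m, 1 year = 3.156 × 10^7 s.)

Convert to SI: rₚ = 5.975 AU = 8.9386e+11 m; rₐ = 85.56 AU = 1.27998e+13 m.
(a) With a = (rₚ + rₐ)/2 = 6.84682e+12 m, ε = −GM/(2a) = −2.076e+20/(2 · 6.84682e+12) J/kg ≈ -1.516e+07 J/kg
(b) e = (rₐ − rₚ)/(rₐ + rₚ) = (1.27998e+13 − 8.9386e+11)/(1.27998e+13 + 8.9386e+11) ≈ 0.8694
(c) With a = (rₚ + rₐ)/2 = 6.84682e+12 m, vₚ = √(GM (2/rₚ − 1/a)) = √(2.076e+20 · (2/8.9386e+11 − 1/6.84682e+12)) m/s ≈ 2.084e+04 m/s
(d) With a = (rₚ + rₐ)/2 = 6.84682e+12 m, vₐ = √(GM (2/rₐ − 1/a)) = √(2.076e+20 · (2/1.27998e+13 − 1/6.84682e+12)) m/s ≈ 1455 m/s
(e) Conservation of angular momentum (rₚvₚ = rₐvₐ) gives vₚ/vₐ = rₐ/rₚ = 1.27998e+13/8.9386e+11 ≈ 14.32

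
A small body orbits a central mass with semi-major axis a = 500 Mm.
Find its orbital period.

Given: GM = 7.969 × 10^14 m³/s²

Convert to SI: a = 500 Mm = 5e+08 m.
Kepler's third law: T = 2π √(a³ / GM).
Substituting a = 5e+08 m and GM = 7.969e+14 m³/s²:
T = 2π √((5e+08)³ / 7.969e+14) s
T ≈ 2.488e+06 s = 28.8 days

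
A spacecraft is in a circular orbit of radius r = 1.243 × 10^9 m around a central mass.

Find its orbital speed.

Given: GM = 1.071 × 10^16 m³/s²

For a circular orbit, gravity supplies the centripetal force, so v = √(GM / r).
v = √(1.071e+16 / 1.243e+09) m/s ≈ 2935 m/s = 2.935 km/s.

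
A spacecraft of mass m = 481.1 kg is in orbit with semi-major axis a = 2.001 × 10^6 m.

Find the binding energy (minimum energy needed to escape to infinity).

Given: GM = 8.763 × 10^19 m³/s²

Total orbital energy is E = −GMm/(2a); binding energy is E_bind = −E = GMm/(2a).
E_bind = 8.763e+19 · 481.1 / (2 · 2.001e+06) J ≈ 1.053e+16 J = 10.53 PJ.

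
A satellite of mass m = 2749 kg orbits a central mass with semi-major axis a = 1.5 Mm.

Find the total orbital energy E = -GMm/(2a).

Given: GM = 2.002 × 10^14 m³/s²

Convert to SI: a = 1.5 Mm = 1.5e+06 m.
E = −GMm / (2a).
E = −2.002e+14 · 2749 / (2 · 1.5e+06) J ≈ -1.834e+11 J = -183.4 GJ.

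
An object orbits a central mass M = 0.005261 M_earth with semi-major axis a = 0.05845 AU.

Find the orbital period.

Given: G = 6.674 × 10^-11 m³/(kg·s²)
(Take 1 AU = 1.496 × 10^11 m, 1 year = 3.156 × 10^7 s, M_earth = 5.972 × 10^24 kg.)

Convert to SI: a = 0.05845 AU = 8.74412e+09 m; M = 0.005261 M_earth = 3.14187e+22 kg.
GM = G · M = 6.674e-11 · 3.14187e+22 = 2.09688e+12 m³/s².
Kepler's third law: T = 2π √(a³ / GM).
Substituting a = 8.74412e+09 m and GM = 2.09688e+12 m³/s²:
T = 2π √((8.74412e+09)³ / 2.09688e+12) s
T ≈ 3.548e+09 s = 112.4 years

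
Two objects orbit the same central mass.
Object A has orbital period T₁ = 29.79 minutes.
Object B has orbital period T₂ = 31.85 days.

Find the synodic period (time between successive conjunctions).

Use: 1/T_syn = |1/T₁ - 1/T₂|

Convert to SI: T₁ = 29.79 minutes = 1787.4 s; T₂ = 31.85 days = 2.75184e+06 s.
T_syn = |T₁ · T₂ / (T₁ − T₂)|.
T_syn = |1787.4 · 2.75184e+06 / (1787.4 − 2.75184e+06)| s ≈ 1789 s = 29.81 minutes.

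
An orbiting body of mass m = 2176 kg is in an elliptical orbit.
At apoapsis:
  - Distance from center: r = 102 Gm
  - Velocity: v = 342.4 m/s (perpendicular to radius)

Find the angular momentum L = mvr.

Convert to SI: r = 102 Gm = 1.02e+11 m.
Since v is perpendicular to r, L = m · v · r.
L = 2176 · 342.4 · 1.02e+11 kg·m²/s ≈ 7.6e+16 kg·m²/s.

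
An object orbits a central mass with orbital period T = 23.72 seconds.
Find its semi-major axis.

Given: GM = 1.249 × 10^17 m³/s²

Invert Kepler's third law: a = (GM · T² / (4π²))^(1/3).
Substituting T = 23.72 s and GM = 1.249e+17 m³/s²:
a = (1.249e+17 · (23.72)² / (4π²))^(1/3) m
a ≈ 1.212e+06 m = 1.212 × 10^6 m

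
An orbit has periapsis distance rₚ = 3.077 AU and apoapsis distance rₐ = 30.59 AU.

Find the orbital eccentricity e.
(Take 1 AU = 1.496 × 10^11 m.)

Convert to SI: rₚ = 3.077 AU = 4.60319e+11 m; rₐ = 30.59 AU = 4.57626e+12 m.
e = (rₐ − rₚ) / (rₐ + rₚ).
e = (4.57626e+12 − 4.60319e+11) / (4.57626e+12 + 4.60319e+11) = 4.11594e+12 / 5.03658e+12 ≈ 0.8172.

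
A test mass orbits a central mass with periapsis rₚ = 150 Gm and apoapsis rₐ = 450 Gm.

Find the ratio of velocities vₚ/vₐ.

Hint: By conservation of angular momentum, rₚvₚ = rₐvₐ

Convert to SI: rₚ = 150 Gm = 1.5e+11 m; rₐ = 450 Gm = 4.5e+11 m.
Conservation of angular momentum gives rₚvₚ = rₐvₐ, so vₚ/vₐ = rₐ/rₚ.
vₚ/vₐ = 4.5e+11 / 1.5e+11 ≈ 3.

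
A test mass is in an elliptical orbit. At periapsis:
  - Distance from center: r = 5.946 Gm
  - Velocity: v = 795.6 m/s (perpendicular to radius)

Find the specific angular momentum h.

Convert to SI: r = 5.946 Gm = 5.946e+09 m.
With v perpendicular to r, h = r · v.
h = 5.946e+09 · 795.6 m²/s ≈ 4.731e+12 m²/s.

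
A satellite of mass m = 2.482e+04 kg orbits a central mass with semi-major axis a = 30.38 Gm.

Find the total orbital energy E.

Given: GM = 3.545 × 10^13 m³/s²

Convert to SI: a = 30.38 Gm = 3.038e+10 m.
E = −GMm / (2a).
E = −3.545e+13 · 2.482e+04 / (2 · 3.038e+10) J ≈ -1.448e+07 J = -14.48 MJ.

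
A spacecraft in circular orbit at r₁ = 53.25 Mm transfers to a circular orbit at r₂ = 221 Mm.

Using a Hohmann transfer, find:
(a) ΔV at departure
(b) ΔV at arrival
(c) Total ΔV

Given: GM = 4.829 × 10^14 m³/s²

Convert to SI: r₁ = 53.25 Mm = 5.325e+07 m; r₂ = 221 Mm = 2.21e+08 m.
Transfer semi-major axis: a_t = (r₁ + r₂)/2 = (5.325e+07 + 2.21e+08)/2 = 1.37125e+08 m.
Circular speeds: v₁ = √(GM/r₁) = 3011.4 m/s, v₂ = √(GM/r₂) = 1478.2 m/s.
Transfer speeds (vis-viva v² = GM(2/r − 1/a_t)): v₁ᵗ = 3823.02 m/s, v₂ᵗ = 921.158 m/s.
(a) ΔV₁ = |v₁ᵗ − v₁| ≈ 811.6 m/s = 811.6 m/s.
(b) ΔV₂ = |v₂ − v₂ᵗ| ≈ 557 m/s = 557 m/s.
(c) ΔV_total = ΔV₁ + ΔV₂ ≈ 1369 m/s = 1.369 km/s.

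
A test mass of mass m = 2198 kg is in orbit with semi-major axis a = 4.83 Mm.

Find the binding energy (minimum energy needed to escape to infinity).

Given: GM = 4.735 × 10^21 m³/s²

Convert to SI: a = 4.83 Mm = 4.83e+06 m.
Total orbital energy is E = −GMm/(2a); binding energy is E_bind = −E = GMm/(2a).
E_bind = 4.735e+21 · 2198 / (2 · 4.83e+06) J ≈ 1.077e+18 J = 1.077 EJ.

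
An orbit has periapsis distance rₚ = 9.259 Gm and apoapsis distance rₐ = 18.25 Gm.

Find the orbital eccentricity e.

Convert to SI: rₚ = 9.259 Gm = 9.259e+09 m; rₐ = 18.25 Gm = 1.825e+10 m.
e = (rₐ − rₚ) / (rₐ + rₚ).
e = (1.825e+10 − 9.259e+09) / (1.825e+10 + 9.259e+09) = 8.991e+09 / 2.7509e+10 ≈ 0.3268.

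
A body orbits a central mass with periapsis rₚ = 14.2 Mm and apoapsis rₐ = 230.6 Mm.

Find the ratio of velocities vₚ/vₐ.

Convert to SI: rₚ = 14.2 Mm = 1.42e+07 m; rₐ = 230.6 Mm = 2.306e+08 m.
Conservation of angular momentum gives rₚvₚ = rₐvₐ, so vₚ/vₐ = rₐ/rₚ.
vₚ/vₐ = 2.306e+08 / 1.42e+07 ≈ 16.24.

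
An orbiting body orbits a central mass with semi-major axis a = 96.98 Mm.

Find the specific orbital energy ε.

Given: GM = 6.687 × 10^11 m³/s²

Convert to SI: a = 96.98 Mm = 9.698e+07 m.
ε = −GM / (2a).
ε = −6.687e+11 / (2 · 9.698e+07) J/kg ≈ -3448 J/kg = -3.448 kJ/kg.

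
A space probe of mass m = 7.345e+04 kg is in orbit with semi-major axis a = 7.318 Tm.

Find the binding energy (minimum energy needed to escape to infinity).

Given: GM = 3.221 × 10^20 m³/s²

Convert to SI: a = 7.318 Tm = 7.318e+12 m.
Total orbital energy is E = −GMm/(2a); binding energy is E_bind = −E = GMm/(2a).
E_bind = 3.221e+20 · 7.345e+04 / (2 · 7.318e+12) J ≈ 1.616e+12 J = 1.616 TJ.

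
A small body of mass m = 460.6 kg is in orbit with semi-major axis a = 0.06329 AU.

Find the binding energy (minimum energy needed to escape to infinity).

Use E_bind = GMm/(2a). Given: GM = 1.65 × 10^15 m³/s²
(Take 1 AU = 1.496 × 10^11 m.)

Convert to SI: a = 0.06329 AU = 9.46818e+09 m.
Total orbital energy is E = −GMm/(2a); binding energy is E_bind = −E = GMm/(2a).
E_bind = 1.65e+15 · 460.6 / (2 · 9.46818e+09) J ≈ 4.013e+07 J = 40.13 MJ.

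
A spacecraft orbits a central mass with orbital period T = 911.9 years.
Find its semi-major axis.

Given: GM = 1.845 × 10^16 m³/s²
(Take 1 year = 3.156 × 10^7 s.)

Convert to SI: T = 911.9 years = 2.87796e+10 s.
Invert Kepler's third law: a = (GM · T² / (4π²))^(1/3).
Substituting T = 2.87796e+10 s and GM = 1.845e+16 m³/s²:
a = (1.845e+16 · (2.87796e+10)² / (4π²))^(1/3) m
a ≈ 7.288e+11 m = 728.8 Gm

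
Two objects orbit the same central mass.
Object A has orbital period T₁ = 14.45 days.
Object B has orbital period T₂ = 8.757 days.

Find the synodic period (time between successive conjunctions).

Convert to SI: T₁ = 14.45 days = 1.24848e+06 s; T₂ = 8.757 days = 756605 s.
T_syn = |T₁ · T₂ / (T₁ − T₂)|.
T_syn = |1.24848e+06 · 756605 / (1.24848e+06 − 756605)| s ≈ 1.92e+06 s = 22.23 days.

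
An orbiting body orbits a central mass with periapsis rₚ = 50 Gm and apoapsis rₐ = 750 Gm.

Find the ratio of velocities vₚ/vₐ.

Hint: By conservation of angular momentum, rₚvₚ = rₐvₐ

Convert to SI: rₚ = 50 Gm = 5e+10 m; rₐ = 750 Gm = 7.5e+11 m.
Conservation of angular momentum gives rₚvₚ = rₐvₐ, so vₚ/vₐ = rₐ/rₚ.
vₚ/vₐ = 7.5e+11 / 5e+10 ≈ 15.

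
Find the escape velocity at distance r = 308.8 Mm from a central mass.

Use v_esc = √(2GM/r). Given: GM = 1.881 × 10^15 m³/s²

Convert to SI: r = 308.8 Mm = 3.088e+08 m.
Escape velocity comes from setting total energy to zero: ½v² − GM/r = 0 ⇒ v_esc = √(2GM / r).
v_esc = √(2 · 1.881e+15 / 3.088e+08) m/s ≈ 3490 m/s = 3.49 km/s.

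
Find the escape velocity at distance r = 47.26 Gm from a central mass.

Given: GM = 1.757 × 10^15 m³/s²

Convert to SI: r = 47.26 Gm = 4.726e+10 m.
Escape velocity comes from setting total energy to zero: ½v² − GM/r = 0 ⇒ v_esc = √(2GM / r).
v_esc = √(2 · 1.757e+15 / 4.726e+10) m/s ≈ 272.7 m/s = 272.7 m/s.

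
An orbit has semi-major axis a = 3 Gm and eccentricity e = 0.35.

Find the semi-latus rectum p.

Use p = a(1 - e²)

Convert to SI: a = 3 Gm = 3e+09 m.
p = a (1 − e²).
p = 3e+09 · (1 − (0.35)²) = 3e+09 · 0.8775 ≈ 2.632e+09 m = 2.632 Gm.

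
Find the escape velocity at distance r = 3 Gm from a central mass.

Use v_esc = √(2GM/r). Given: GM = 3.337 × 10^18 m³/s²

Convert to SI: r = 3 Gm = 3e+09 m.
Escape velocity comes from setting total energy to zero: ½v² − GM/r = 0 ⇒ v_esc = √(2GM / r).
v_esc = √(2 · 3.337e+18 / 3e+09) m/s ≈ 4.717e+04 m/s = 47.17 km/s.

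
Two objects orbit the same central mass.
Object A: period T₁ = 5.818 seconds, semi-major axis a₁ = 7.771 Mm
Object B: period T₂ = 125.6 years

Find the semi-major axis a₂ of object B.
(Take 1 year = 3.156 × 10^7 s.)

Convert to SI: a₁ = 7.771 Mm = 7.771e+06 m; T₂ = 125.6 years = 3.96394e+09 s.
Kepler's third law: (T₁/T₂)² = (a₁/a₂)³ ⇒ a₂ = a₁ · (T₂/T₁)^(2/3).
T₂/T₁ = 3.96394e+09 / 5.818 = 6.81323e+08.
a₂ = 7.771e+06 · (6.81323e+08)^(2/3) m ≈ 6.017e+12 m = 6.017 Tm.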